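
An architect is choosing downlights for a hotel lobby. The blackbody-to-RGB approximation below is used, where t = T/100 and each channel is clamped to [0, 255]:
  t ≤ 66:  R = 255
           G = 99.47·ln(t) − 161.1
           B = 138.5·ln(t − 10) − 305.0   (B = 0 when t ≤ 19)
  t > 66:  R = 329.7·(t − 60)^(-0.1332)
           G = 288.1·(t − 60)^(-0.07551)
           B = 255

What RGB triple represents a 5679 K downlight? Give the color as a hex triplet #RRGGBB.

#FFF1E4

t = 5679/100 = 56.79; the t ≤ 66 branch applies.
R = 255 by definition for t ≤ 66.
G = 99.47·ln 56.79 − 161.1 = 99.47·4.0394 − 161.1 = 240.695.
B = 138.5·ln(56.79 − 10) − 305.0 = 138.5·ln 46.79 − 305.0 = 138.5·3.8457 − 305.0 = 227.625.
Rounded: (255, 241, 228).
In hex: #FFF1E4.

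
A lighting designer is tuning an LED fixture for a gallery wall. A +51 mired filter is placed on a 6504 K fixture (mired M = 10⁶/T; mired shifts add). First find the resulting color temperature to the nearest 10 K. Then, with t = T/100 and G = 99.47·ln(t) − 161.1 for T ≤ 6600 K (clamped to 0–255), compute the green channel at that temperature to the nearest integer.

226

M_in = 10⁶/6504 = 153.75; M_out = 153.75 + (+51) = 204.75.
T_out = 10⁶/204.75 = 4884.0 K → 4880 K; t = 48.8.
G = 99.47·ln 48.8 − 161.1 = 99.47·3.8877 − 161.1 = 225.613.
Rounded: 226.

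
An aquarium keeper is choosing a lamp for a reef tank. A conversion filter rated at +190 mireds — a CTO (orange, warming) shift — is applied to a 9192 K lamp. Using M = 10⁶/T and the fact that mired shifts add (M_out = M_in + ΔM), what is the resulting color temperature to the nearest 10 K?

M_in = 10⁶/9192 = 108.79 mireds.
M_out = 108.79 + (+190) = 298.79 mireds.
T_out = 10⁶/298.79 = 3346.8 K → 3350 K.

3350 K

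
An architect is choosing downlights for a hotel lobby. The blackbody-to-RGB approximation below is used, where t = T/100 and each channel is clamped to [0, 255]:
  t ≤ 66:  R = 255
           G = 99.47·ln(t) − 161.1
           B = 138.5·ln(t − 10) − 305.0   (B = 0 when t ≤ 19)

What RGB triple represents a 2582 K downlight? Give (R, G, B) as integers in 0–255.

(255, 162, 77)

t = 2582/100 = 25.82; the t ≤ 66 branch applies.
R = 255 by definition for t ≤ 66.
G = 99.47·ln 25.82 − 161.1 = 99.47·3.2511 − 161.1 = 162.292.
B = 138.5·ln(25.82 − 10) − 305.0 = 138.5·ln 15.82 − 305.0 = 138.5·2.7613 − 305.0 = 77.437.
Rounded: (255, 162, 77).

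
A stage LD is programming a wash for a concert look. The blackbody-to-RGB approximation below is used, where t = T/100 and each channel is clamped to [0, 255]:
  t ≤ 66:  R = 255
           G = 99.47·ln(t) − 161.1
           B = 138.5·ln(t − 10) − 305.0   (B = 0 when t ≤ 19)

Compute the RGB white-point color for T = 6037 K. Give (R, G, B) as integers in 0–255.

(255, 247, 238)

t = 6037/100 = 60.37; the t ≤ 66 branch applies.
R = 255 by definition for t ≤ 66.
G = 99.47·ln 60.37 − 161.1 = 99.47·4.1005 − 161.1 = 246.776.
B = 138.5·ln(60.37 − 10) − 305.0 = 138.5·ln 50.37 − 305.0 = 138.5·3.9194 − 305.0 = 237.836.
Rounded: (255, 247, 238).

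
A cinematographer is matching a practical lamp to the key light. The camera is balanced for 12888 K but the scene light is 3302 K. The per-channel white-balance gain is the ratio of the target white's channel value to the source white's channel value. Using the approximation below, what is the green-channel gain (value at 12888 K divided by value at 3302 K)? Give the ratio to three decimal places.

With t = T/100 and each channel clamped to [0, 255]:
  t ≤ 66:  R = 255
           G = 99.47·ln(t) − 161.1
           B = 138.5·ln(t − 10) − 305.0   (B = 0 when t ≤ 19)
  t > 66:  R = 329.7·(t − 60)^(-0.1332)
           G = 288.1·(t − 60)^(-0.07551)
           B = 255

1.121

At 3302 K (t = 33.02):
  G = 99.47·ln 33.02 − 161.1 = 99.47·3.4971 − 161.1 = 186.758.
At 12888 K (t = 128.88):
  G = 288.1·(128.88 − 60)^(-0.07551) = 288.1·68.88^(-0.07551) = 288.1·0.72645 = 209.290.
Gain = 209.290 / 186.758 = 1.1206 → 1.121.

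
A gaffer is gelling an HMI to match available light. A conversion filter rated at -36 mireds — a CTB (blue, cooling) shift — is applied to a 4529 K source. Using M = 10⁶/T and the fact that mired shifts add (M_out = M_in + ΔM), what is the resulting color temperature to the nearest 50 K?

M_in = 10⁶/4529 = 220.80 mireds.
M_out = 220.80 + (-36) = 184.80 mireds.
T_out = 10⁶/184.80 = 5411.3 K → 5400 K.

5400 K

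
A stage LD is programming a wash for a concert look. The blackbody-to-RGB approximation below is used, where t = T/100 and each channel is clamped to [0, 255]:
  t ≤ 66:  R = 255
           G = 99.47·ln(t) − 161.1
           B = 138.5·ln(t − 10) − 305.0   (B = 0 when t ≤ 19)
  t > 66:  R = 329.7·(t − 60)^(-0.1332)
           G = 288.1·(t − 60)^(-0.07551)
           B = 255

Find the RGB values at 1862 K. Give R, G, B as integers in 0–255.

t = 1862/100 = 18.62; the t ≤ 66 branch applies.
R = 255 by definition for t ≤ 66.
G = 99.47·ln 18.62 − 161.1 = 99.47·2.9242 − 161.1 = 129.774.
t = 18.62 ≤ 19, so B = 0.
Rounded: (255, 130, 0).

R=255, G=130, B=0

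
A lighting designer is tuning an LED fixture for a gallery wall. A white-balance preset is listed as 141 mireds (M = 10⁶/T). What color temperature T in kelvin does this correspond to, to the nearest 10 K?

7090 K

T = 10⁶ / 141 = 7092.20 K → 7090 K.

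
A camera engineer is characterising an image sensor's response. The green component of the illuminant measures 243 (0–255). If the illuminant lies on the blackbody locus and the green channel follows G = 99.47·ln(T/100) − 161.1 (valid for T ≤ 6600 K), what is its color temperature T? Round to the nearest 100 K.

ln t = (243 + 161.1) / 99.47 = 4.0625.
t = e^4.0625 = 58.121.
T = 100·t = 5812 K → 5800 K to the nearest 100 K.

5800 K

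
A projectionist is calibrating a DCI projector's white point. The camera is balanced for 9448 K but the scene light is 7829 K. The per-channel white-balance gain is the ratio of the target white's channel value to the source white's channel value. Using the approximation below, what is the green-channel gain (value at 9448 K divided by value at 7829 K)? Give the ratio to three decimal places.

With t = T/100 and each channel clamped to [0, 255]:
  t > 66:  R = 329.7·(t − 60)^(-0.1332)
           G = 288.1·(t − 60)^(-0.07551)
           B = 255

At 7829 K (t = 78.29):
  G = 288.1·(78.29 − 60)^(-0.07551) = 288.1·18.29^(-0.07551) = 288.1·0.80295 = 231.331.
At 9448 K (t = 94.48):
  G = 288.1·(94.48 − 60)^(-0.07551) = 288.1·34.48^(-0.07551) = 288.1·0.76542 = 220.517.
Gain = 220.517 / 231.331 = 0.9533 → 0.953.

0.953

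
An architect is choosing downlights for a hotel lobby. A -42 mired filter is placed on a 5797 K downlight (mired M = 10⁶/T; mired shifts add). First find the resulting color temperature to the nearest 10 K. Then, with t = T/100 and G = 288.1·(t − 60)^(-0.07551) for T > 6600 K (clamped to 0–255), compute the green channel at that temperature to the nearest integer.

M_in = 10⁶/5797 = 172.50; M_out = 172.50 + (-42) = 130.50.
T_out = 10⁶/130.50 = 7662.7 K → 7660 K; t = 76.6.
G = 288.1·(76.6 − 60)^(-0.07551) = 288.1·16.6^(-0.07551) = 288.1·0.80885 = 233.031.
Rounded: 233.

233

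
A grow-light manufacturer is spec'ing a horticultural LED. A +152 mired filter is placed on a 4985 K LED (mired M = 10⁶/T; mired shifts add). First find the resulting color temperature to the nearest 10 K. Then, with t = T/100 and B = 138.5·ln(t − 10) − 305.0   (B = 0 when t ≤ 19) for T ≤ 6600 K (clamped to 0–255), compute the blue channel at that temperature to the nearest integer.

M_in = 10⁶/4985 = 200.60; M_out = 200.60 + (+152) = 352.60.
T_out = 10⁶/352.60 = 2836.1 K → 2840 K; t = 28.4.
B = 138.5·ln(28.4 − 10) − 305.0 = 138.5·ln 18.4 − 305.0 = 138.5·2.9124 − 305.0 = 98.361.
Rounded: 98.

98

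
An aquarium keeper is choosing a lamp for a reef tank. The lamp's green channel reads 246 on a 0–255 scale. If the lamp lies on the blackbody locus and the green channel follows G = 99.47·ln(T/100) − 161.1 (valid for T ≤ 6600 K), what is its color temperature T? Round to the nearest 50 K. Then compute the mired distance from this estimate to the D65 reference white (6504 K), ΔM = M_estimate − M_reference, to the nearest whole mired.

ln t = (246 + 161.1) / 99.47 = 4.0927.
t = e^4.0927 = 59.901.
T = 100·t = 5990 K → 6000 K to the nearest 50 K.
M_estimate = 10⁶/6000 = 166.67; M_reference = 10⁶/6504 = 153.75.
ΔM = 166.67 − 153.75 = 12.92 → +13 mireds.

+13 mireds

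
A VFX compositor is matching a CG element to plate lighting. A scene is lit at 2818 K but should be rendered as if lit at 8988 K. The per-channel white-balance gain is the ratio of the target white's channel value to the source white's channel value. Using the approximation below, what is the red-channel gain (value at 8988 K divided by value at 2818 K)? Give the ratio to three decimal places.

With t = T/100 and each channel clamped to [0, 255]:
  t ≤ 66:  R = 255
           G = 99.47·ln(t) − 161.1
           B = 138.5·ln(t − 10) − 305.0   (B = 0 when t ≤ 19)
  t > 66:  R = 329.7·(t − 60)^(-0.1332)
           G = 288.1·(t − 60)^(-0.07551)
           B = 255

At 2818 K (t = 28.18):
  R = 255 by definition for t ≤ 66.
At 8988 K (t = 89.88):
  R = 329.7·(89.88 − 60)^(-0.1332) = 329.7·29.88^(-0.1332) = 329.7·0.63603 = 209.700.
Gain = 209.700 / 255.000 = 0.8224 → 0.822.

0.822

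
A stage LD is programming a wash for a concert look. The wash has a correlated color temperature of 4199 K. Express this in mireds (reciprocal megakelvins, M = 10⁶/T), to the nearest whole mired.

238 mireds

M = 10⁶ / 4199 = 238.152 → 238 mireds.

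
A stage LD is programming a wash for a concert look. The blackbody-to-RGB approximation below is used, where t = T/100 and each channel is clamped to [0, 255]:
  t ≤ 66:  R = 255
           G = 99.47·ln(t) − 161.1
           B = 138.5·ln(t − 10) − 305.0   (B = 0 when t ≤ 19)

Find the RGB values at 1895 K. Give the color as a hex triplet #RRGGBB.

t = 1895/100 = 18.95; the t ≤ 66 branch applies.
R = 255 by definition for t ≤ 66.
G = 99.47·ln 18.95 − 161.1 = 99.47·2.9418 − 161.1 = 131.521.
t = 18.95 ≤ 19, so B = 0.
Rounded: (255, 132, 0).
In hex: #FF8400.

#FF8400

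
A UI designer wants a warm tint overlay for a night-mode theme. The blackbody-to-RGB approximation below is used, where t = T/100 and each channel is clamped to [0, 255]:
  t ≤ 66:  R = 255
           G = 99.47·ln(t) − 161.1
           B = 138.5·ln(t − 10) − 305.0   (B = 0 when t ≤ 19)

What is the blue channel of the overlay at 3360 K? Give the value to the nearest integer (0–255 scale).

133

t = 3360/100 = 33.6; the t ≤ 66 branch applies.
B = 138.5·ln(33.6 − 10) − 305.0 = 138.5·ln 23.6 − 305.0 = 138.5·3.1612 − 305.0 = 132.833.
Rounded: 133.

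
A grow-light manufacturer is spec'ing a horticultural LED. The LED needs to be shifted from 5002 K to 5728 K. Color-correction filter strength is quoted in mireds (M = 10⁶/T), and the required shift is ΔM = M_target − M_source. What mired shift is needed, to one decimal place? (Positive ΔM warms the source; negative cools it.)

M_source = 10⁶/5002 = 199.920; M_target = 10⁶/5728 = 174.581.
ΔM = 174.581 − 199.920 = -25.339 → -25.3 mireds, a cooling shift.

-25.3 mireds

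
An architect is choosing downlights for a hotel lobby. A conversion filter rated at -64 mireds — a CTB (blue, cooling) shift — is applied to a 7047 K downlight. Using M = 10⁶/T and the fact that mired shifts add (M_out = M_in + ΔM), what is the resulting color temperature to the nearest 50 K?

M_in = 10⁶/7047 = 141.90 mireds.
M_out = 141.90 + (-64) = 77.90 mireds.
T_out = 10⁶/77.90 = 12836.3 K → 12850 K.

12850 K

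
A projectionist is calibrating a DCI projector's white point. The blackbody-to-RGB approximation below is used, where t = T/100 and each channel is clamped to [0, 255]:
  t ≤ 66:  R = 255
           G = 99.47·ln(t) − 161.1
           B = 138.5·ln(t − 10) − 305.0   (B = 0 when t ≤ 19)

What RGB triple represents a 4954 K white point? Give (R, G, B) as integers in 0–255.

(255, 227, 204)

t = 4954/100 = 49.54; the t ≤ 66 branch applies.
R = 255 by definition for t ≤ 66.
G = 99.47·ln 49.54 − 161.1 = 99.47·3.9028 − 161.1 = 227.110.
B = 138.5·ln(49.54 − 10) − 305.0 = 138.5·ln 39.54 − 305.0 = 138.5·3.6773 − 305.0 = 204.308.
Rounded: (255, 227, 204).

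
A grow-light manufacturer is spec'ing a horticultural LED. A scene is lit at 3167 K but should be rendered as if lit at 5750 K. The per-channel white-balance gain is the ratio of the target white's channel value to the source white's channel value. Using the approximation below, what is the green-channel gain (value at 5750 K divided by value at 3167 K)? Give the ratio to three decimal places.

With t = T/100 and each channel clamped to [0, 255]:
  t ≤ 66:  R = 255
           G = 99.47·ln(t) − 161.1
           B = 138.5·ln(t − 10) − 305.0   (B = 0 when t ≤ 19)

1.325

At 3167 K (t = 31.67):
  G = 99.47·ln 31.67 − 161.1 = 99.47·3.4554 − 161.1 = 182.606.
At 5750 K (t = 57.5):
  G = 99.47·ln 57.5 − 161.1 = 99.47·4.0518 − 161.1 = 241.931.
Gain = 241.931 / 182.606 = 1.3249 → 1.325.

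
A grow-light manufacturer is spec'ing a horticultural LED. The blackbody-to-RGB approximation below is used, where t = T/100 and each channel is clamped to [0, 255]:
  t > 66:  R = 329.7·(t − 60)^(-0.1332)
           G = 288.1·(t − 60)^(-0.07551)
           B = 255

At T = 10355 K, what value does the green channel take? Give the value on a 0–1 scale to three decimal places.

t = 10355/100 = 103.55; the t > 66 branch applies.
G = 288.1·(103.55 − 60)^(-0.07551) = 288.1·43.55^(-0.07551) = 288.1·0.75204 = 216.662.
On a 0–1 scale: 216.662/255 = 0.8497 → 0.850.

0.850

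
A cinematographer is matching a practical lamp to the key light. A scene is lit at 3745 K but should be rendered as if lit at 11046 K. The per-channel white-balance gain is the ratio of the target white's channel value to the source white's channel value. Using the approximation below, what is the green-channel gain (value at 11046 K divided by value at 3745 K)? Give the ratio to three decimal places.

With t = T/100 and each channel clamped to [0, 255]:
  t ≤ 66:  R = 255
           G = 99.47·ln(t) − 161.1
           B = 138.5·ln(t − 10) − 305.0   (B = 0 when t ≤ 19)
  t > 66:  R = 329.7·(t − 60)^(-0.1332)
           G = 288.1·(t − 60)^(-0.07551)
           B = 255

At 3745 K (t = 37.45):
  G = 99.47·ln 37.45 − 161.1 = 99.47·3.6230 − 161.1 = 199.280.
At 11046 K (t = 110.46):
  G = 288.1·(110.46 − 60)^(-0.07551) = 288.1·50.46^(-0.07551) = 288.1·0.74372 = 214.266.
Gain = 214.266 / 199.280 = 1.0752 → 1.075.

1.075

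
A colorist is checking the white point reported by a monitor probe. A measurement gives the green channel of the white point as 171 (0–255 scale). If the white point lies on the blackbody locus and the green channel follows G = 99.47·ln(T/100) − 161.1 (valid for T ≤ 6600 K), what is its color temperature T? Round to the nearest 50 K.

2800 K

ln t = (171 + 161.1) / 99.47 = 3.3387.
t = e^3.3387 = 28.182.
T = 100·t = 2818 K → 2800 K to the nearest 50 K.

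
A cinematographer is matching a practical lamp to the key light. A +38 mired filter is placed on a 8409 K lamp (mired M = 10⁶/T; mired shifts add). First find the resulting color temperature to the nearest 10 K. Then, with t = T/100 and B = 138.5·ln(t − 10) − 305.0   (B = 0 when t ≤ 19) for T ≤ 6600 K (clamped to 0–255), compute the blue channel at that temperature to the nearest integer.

M_in = 10⁶/8409 = 118.92; M_out = 118.92 + (+38) = 156.92.
T_out = 10⁶/156.92 = 6372.7 K → 6370 K; t = 63.7.
B = 138.5·ln(63.7 − 10) − 305.0 = 138.5·ln 53.7 − 305.0 = 138.5·3.9834 − 305.0 = 246.703.
Rounded: 247.

247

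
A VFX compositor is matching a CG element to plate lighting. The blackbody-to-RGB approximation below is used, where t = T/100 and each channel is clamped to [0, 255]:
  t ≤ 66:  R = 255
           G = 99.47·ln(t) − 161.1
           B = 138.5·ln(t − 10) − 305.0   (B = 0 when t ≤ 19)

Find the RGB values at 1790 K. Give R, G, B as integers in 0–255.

R=255, G=126, B=0

t = 1790/100 = 17.9; the t ≤ 66 branch applies.
R = 255 by definition for t ≤ 66.
G = 99.47·ln 17.9 − 161.1 = 99.47·2.8848 − 161.1 = 125.851.
t = 17.9 ≤ 19, so B = 0.
Rounded: (255, 126, 0).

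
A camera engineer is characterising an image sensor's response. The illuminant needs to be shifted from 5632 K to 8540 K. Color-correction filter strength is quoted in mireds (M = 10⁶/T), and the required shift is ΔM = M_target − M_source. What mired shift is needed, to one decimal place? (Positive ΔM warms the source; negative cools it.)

M_source = 10⁶/5632 = 177.557; M_target = 10⁶/8540 = 117.096.
ΔM = 117.096 − 177.557 = -60.461 → -60.5 mireds, a cooling shift.

-60.5 mireds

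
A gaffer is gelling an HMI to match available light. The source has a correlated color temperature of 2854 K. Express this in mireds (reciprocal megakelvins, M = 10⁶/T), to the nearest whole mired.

350 mireds

M = 10⁶ / 2854 = 350.385 → 350 mireds.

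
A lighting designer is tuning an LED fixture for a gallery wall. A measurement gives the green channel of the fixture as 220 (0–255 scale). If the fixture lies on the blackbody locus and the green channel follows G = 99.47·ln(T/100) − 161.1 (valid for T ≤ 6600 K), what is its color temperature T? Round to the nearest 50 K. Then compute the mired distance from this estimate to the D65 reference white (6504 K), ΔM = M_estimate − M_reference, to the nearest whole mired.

ln t = (220 + 161.1) / 99.47 = 3.8313.
t = e^3.8313 = 46.123.
T = 100·t = 4612 K → 4600 K to the nearest 50 K.
M_estimate = 10⁶/4600 = 217.39; M_reference = 10⁶/6504 = 153.75.
ΔM = 217.39 − 153.75 = 63.64 → +64 mireds.

+64 mireds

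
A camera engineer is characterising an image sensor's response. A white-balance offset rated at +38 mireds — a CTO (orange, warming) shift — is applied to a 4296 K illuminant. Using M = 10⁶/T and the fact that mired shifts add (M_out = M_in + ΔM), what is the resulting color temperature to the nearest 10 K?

3690 K

M_in = 10⁶/4296 = 232.77 mireds.
M_out = 232.77 + (+38) = 270.77 mireds.
T_out = 10⁶/270.77 = 3693.1 K → 3690 K.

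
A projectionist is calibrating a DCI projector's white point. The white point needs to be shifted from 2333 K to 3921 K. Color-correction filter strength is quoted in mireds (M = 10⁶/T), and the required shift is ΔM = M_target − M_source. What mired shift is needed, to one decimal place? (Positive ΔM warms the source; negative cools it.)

-173.6 mireds

M_source = 10⁶/2333 = 428.633; M_target = 10⁶/3921 = 255.037.
ΔM = 255.037 − 428.633 = -173.596 → -173.6 mireds, a cooling shift.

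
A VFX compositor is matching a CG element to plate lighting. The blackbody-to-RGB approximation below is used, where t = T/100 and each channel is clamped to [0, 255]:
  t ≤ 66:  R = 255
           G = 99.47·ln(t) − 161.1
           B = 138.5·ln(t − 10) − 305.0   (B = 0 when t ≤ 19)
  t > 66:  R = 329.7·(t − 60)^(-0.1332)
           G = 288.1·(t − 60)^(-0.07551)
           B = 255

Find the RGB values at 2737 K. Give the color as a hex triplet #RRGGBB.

t = 2737/100 = 27.37; the t ≤ 66 branch applies.
R = 255 by definition for t ≤ 66.
G = 99.47·ln 27.37 − 161.1 = 99.47·3.3094 − 161.1 = 168.091.
B = 138.5·ln(27.37 − 10) − 305.0 = 138.5·ln 17.37 − 305.0 = 138.5·2.8547 − 305.0 = 90.382.
Rounded: (255, 168, 90).
In hex: #FFA85A.

#FFA85A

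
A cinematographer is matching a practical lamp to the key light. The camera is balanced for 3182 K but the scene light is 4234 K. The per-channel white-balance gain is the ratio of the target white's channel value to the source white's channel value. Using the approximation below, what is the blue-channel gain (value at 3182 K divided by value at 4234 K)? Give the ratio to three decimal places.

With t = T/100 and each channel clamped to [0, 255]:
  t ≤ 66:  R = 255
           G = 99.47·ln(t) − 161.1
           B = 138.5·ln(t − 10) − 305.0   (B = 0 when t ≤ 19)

0.691

At 4234 K (t = 42.34):
  B = 138.5·ln(42.34 − 10) − 305.0 = 138.5·ln 32.34 − 305.0 = 138.5·3.4763 − 305.0 = 176.468.
At 3182 K (t = 31.82):
  B = 138.5·ln(31.82 − 10) − 305.0 = 138.5·ln 21.82 − 305.0 = 138.5·3.0828 − 305.0 = 121.972.
Gain = 121.972 / 176.468 = 0.6912 → 0.691.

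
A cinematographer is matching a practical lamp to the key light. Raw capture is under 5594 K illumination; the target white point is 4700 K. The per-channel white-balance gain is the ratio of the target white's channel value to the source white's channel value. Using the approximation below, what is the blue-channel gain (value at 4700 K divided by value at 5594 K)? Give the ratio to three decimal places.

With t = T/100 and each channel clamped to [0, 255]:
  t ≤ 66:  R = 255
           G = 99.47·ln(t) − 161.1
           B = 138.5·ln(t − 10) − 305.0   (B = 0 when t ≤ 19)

0.867

At 5594 K (t = 55.94):
  B = 138.5·ln(55.94 − 10) − 305.0 = 138.5·ln 45.94 − 305.0 = 138.5·3.8273 − 305.0 = 225.086.
At 4700 K (t = 47):
  B = 138.5·ln(47 − 10) − 305.0 = 138.5·ln 37 − 305.0 = 138.5·3.6109 − 305.0 = 195.112.
Gain = 195.112 / 225.086 = 0.8668 → 0.867.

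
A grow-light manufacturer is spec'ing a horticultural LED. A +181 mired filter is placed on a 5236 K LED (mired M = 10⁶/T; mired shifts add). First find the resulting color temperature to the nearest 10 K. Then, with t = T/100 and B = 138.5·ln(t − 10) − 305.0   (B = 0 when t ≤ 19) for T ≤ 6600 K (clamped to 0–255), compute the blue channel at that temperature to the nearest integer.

87

M_in = 10⁶/5236 = 190.99; M_out = 190.99 + (+181) = 371.99.
T_out = 10⁶/371.99 = 2688.3 K → 2690 K; t = 26.9.
B = 138.5·ln(26.9 − 10) − 305.0 = 138.5·ln 16.9 − 305.0 = 138.5·2.8273 − 305.0 = 86.583.
Rounded: 87.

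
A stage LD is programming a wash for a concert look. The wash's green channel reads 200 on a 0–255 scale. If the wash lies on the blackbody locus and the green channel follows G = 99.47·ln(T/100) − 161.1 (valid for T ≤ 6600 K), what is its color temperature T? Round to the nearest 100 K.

ln t = (200 + 161.1) / 99.47 = 3.6302.
t = e^3.6302 = 37.722.
T = 100·t = 3772 K → 3800 K to the nearest 100 K.

3800 K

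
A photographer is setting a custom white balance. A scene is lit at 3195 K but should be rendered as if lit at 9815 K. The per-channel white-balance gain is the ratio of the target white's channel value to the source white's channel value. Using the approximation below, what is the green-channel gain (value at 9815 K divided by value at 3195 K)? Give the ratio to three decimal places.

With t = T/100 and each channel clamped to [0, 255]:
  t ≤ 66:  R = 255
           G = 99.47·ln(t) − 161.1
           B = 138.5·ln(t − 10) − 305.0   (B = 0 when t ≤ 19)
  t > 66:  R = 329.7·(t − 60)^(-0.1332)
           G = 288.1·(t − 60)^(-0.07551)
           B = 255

At 3195 K (t = 31.95):
  G = 99.47·ln 31.95 − 161.1 = 99.47·3.4642 − 161.1 = 183.481.
At 9815 K (t = 98.15):
  G = 288.1·(98.15 − 60)^(-0.07551) = 288.1·38.15^(-0.07551) = 288.1·0.75959 = 218.839.
Gain = 218.839 / 183.481 = 1.1927 → 1.193.

1.193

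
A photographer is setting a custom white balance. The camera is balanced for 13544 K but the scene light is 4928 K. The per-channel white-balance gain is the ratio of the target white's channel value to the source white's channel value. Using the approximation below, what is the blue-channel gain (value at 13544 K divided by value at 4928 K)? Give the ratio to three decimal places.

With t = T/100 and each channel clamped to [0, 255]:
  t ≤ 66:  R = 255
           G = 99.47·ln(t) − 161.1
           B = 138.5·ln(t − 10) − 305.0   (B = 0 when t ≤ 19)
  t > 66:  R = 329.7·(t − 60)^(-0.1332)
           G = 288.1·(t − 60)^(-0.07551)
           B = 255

1.254

At 4928 K (t = 49.28):
  B = 138.5·ln(49.28 − 10) − 305.0 = 138.5·ln 39.28 − 305.0 = 138.5·3.6707 − 305.0 = 203.394.
At 13544 K (t = 135.44):
  B = 255 by definition for t > 66.
Gain = 255.000 / 203.394 = 1.2537 → 1.254.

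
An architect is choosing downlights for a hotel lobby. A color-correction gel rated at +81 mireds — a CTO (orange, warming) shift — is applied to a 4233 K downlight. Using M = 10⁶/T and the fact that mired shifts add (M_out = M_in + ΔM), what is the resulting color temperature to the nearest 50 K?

M_in = 10⁶/4233 = 236.24 mireds.
M_out = 236.24 + (+81) = 317.24 mireds.
T_out = 10⁶/317.24 = 3152.2 K → 3150 K.

3150 K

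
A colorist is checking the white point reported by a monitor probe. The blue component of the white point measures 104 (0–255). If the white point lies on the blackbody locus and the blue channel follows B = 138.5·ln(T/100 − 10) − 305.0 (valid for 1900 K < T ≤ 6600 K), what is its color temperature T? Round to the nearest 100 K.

ln(t − 10) = (104 + 305.0) / 138.5 = 2.9531.
t − 10 = e^2.9531 = 19.165, so t = 29.165.
T = 100·t = 2916 K → 2900 K to the nearest 100 K.

2900 K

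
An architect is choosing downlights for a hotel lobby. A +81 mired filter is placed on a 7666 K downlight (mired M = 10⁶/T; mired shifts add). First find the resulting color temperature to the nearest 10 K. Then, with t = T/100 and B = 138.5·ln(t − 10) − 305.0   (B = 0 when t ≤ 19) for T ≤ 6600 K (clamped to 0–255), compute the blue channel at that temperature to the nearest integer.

M_in = 10⁶/7666 = 130.45; M_out = 130.45 + (+81) = 211.45.
T_out = 10⁶/211.45 = 4729.3 K → 4730 K; t = 47.3.
B = 138.5·ln(47.3 − 10) − 305.0 = 138.5·ln 37.3 − 305.0 = 138.5·3.6190 − 305.0 = 196.231.
Rounded: 196.

196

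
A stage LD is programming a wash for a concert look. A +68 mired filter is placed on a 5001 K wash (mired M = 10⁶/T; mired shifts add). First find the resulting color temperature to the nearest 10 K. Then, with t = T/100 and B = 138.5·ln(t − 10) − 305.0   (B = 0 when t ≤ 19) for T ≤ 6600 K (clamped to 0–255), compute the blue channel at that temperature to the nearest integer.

M_in = 10⁶/5001 = 199.96; M_out = 199.96 + (+68) = 267.96.
T_out = 10⁶/267.96 = 3731.9 K → 3730 K; t = 37.3.
B = 138.5·ln(37.3 − 10) − 305.0 = 138.5·ln 27.3 − 305.0 = 138.5·3.3069 − 305.0 = 153.004.
Rounded: 153.

153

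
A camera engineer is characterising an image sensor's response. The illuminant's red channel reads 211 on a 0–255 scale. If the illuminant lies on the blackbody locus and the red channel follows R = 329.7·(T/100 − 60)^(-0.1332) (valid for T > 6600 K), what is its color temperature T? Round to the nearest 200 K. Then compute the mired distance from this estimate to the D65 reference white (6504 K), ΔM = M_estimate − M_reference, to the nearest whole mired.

(t − 60)^(-0.1332) = 211/329.7 = 0.63998.
t − 60 = 0.63998^(1/-0.1332) = 0.63998^(-7.508) = 28.525, so t = 88.525.
T = 100·t = 8853 K → 8800 K to the nearest 200 K.
M_estimate = 10⁶/8800 = 113.64; M_reference = 10⁶/6504 = 153.75.
ΔM = 113.64 − 153.75 = -40.12 → -40 mireds.

-40 mireds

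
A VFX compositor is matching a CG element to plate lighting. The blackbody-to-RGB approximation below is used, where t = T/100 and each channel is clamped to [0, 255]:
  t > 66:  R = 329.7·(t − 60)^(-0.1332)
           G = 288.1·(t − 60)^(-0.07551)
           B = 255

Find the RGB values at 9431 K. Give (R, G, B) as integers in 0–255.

(206, 221, 255)

t = 9431/100 = 94.31; the t > 66 branch applies.
R = 329.7·(94.31 − 60)^(-0.1332) = 329.7·34.31^(-0.1332) = 329.7·0.62443 = 205.874.
G = 288.1·(94.31 − 60)^(-0.07551) = 288.1·34.31^(-0.07551) = 288.1·0.76570 = 220.599.
B = 255 by definition for t > 66.
Rounded: (206, 221, 255).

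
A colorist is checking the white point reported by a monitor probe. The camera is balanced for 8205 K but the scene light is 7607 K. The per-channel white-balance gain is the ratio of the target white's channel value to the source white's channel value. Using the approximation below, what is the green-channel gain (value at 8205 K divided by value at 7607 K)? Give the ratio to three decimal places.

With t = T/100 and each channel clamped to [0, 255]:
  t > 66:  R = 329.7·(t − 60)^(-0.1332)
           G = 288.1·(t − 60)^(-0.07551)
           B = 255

0.976

At 7607 K (t = 76.07):
  G = 288.1·(76.07 − 60)^(-0.07551) = 288.1·16.07^(-0.07551) = 288.1·0.81084 = 233.602.
At 8205 K (t = 82.05):
  G = 288.1·(82.05 − 60)^(-0.07551) = 288.1·22.05^(-0.07551) = 288.1·0.79170 = 228.088.
Gain = 228.088 / 233.602 = 0.9764 → 0.976.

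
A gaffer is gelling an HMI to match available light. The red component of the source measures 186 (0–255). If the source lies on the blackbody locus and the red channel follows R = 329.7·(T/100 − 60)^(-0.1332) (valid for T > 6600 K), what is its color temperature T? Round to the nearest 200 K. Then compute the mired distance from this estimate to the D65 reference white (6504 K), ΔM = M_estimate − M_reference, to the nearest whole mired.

(t − 60)^(-0.1332) = 186/329.7 = 0.56415.
t − 60 = 0.56415^(1/-0.1332) = 0.56415^(-7.508) = 73.521, so t = 133.521.
T = 100·t = 13352 K → 13400 K to the nearest 200 K.
M_estimate = 10⁶/13400 = 74.63; M_reference = 10⁶/6504 = 153.75.
ΔM = 74.63 − 153.75 = -79.12 → -79 mireds.

-79 mireds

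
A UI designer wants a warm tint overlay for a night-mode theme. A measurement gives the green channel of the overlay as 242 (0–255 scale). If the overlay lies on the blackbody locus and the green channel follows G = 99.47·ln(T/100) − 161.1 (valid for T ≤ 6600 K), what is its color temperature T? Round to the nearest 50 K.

ln t = (242 + 161.1) / 99.47 = 4.0525.
t = e^4.0525 = 57.540.
T = 100·t = 5754 K → 5750 K to the nearest 50 K.

5750 K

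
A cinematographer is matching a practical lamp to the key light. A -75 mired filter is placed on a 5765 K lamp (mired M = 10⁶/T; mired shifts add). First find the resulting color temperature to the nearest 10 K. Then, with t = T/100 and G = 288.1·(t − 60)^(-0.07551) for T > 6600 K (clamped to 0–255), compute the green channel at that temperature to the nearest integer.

M_in = 10⁶/5765 = 173.46; M_out = 173.46 + (-75) = 98.46.
T_out = 10⁶/98.46 = 10156.4 K → 10160 K; t = 101.6.
G = 288.1·(101.6 − 60)^(-0.07551) = 288.1·41.6^(-0.07551) = 288.1·0.75464 = 217.413.
Rounded: 217.

217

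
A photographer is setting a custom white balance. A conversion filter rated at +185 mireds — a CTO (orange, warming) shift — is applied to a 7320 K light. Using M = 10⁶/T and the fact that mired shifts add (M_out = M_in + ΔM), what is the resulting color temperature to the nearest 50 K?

3100 K

M_in = 10⁶/7320 = 136.61 mireds.
M_out = 136.61 + (+185) = 321.61 mireds.
T_out = 10⁶/321.61 = 3109.3 K → 3100 K.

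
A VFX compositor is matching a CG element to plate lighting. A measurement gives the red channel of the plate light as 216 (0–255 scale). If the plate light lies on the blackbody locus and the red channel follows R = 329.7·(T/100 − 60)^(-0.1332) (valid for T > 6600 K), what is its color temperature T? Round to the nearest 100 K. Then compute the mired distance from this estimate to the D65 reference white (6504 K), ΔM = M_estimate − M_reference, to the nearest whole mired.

(t − 60)^(-0.1332) = 216/329.7 = 0.65514.
t − 60 = 0.65514^(1/-0.1332) = 0.65514^(-7.508) = 23.926, so t = 83.926.
T = 100·t = 8393 K → 8400 K to the nearest 100 K.
M_estimate = 10⁶/8400 = 119.05; M_reference = 10⁶/6504 = 153.75.
ΔM = 119.05 − 153.75 = -34.70 → -35 mireds.

-35 mireds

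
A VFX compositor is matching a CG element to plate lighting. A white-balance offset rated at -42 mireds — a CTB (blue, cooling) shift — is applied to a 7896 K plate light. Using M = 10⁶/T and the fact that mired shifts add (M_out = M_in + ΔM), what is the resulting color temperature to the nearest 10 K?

M_in = 10⁶/7896 = 126.65 mireds.
M_out = 126.65 + (-42) = 84.65 mireds.
T_out = 10⁶/84.65 = 11813.9 K → 11810 K.

11810 K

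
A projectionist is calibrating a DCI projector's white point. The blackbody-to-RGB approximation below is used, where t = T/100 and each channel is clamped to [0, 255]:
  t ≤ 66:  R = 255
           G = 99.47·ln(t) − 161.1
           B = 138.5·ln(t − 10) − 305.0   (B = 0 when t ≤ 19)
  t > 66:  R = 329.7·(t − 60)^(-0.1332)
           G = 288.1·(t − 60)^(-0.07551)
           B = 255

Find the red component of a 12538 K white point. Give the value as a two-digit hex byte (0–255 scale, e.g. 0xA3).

0xBD

t = 12538/100 = 125.38; the t > 66 branch applies.
R = 329.7·(125.38 − 60)^(-0.1332) = 329.7·65.38^(-0.1332) = 329.7·0.57304 = 188.930.
Rounded: 189; in hex, 0xBD.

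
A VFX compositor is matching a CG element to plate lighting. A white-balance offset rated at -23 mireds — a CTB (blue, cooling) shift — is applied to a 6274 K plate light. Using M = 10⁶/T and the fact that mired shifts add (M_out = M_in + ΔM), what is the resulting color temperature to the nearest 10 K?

M_in = 10⁶/6274 = 159.39 mireds.
M_out = 159.39 + (-23) = 136.39 mireds.
T_out = 10⁶/136.39 = 7332.0 K → 7330 K.

7330 K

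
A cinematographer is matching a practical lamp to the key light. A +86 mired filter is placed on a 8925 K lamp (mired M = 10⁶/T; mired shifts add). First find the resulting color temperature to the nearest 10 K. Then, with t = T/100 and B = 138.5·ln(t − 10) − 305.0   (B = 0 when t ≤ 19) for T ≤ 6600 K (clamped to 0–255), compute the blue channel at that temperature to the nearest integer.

208

M_in = 10⁶/8925 = 112.04; M_out = 112.04 + (+86) = 198.04.
T_out = 10⁶/198.04 = 5049.4 K → 5050 K; t = 50.5.
B = 138.5·ln(50.5 − 10) − 305.0 = 138.5·ln 40.5 − 305.0 = 138.5·3.7013 − 305.0 = 207.630.
Rounded: 208.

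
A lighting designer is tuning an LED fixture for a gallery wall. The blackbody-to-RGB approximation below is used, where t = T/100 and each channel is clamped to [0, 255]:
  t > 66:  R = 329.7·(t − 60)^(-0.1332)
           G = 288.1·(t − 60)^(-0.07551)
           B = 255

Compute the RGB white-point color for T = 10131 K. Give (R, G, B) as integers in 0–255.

(201, 218, 255)

t = 10131/100 = 101.31; the t > 66 branch applies.
R = 329.7·(101.31 − 60)^(-0.1332) = 329.7·41.31^(-0.1332) = 329.7·0.60917 = 200.845.
G = 288.1·(101.31 − 60)^(-0.07551) = 288.1·41.31^(-0.07551) = 288.1·0.75504 = 217.528.
B = 255 by definition for t > 66.
Rounded: (201, 218, 255).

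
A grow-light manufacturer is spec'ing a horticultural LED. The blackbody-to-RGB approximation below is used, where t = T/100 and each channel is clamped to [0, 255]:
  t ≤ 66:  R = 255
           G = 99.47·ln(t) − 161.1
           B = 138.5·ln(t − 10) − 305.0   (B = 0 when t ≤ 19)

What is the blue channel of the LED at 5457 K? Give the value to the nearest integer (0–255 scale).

t = 5457/100 = 54.57; the t ≤ 66 branch applies.
B = 138.5·ln(54.57 − 10) − 305.0 = 138.5·ln 44.57 − 305.0 = 138.5·3.7971 − 305.0 = 220.893.
Rounded: 221.

221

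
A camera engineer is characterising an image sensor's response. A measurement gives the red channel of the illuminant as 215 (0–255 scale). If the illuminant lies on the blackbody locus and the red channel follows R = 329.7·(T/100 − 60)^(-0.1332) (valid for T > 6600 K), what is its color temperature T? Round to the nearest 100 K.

8500 K

(t − 60)^(-0.1332) = 215/329.7 = 0.65211.
t − 60 = 0.65211^(1/-0.1332) = 0.65211^(-7.508) = 24.774, so t = 84.774.
T = 100·t = 8477 K → 8500 K to the nearest 100 K.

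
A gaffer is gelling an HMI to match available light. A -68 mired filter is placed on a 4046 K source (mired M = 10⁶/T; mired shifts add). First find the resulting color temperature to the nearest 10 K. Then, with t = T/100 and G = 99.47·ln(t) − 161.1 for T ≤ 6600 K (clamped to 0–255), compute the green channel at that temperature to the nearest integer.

239

M_in = 10⁶/4046 = 247.16; M_out = 247.16 + (-68) = 179.16.
T_out = 10⁶/179.16 = 5581.7 K → 5580 K; t = 55.8.
G = 99.47·ln 55.8 − 161.1 = 99.47·4.0218 − 161.1 = 238.946.
Rounded: 239.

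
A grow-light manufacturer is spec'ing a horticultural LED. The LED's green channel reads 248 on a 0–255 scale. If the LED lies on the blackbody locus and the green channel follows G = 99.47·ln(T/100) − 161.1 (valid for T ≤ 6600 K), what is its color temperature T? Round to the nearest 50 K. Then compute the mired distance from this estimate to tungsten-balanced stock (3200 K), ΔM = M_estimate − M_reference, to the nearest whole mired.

ln t = (248 + 161.1) / 99.47 = 4.1128.
t = e^4.1128 = 61.117.
T = 100·t = 6112 K → 6100 K to the nearest 50 K.
M_estimate = 10⁶/6100 = 163.93; M_reference = 10⁶/3200 = 312.50.
ΔM = 163.93 − 312.50 = -148.57 → -149 mireds.

-149 mireds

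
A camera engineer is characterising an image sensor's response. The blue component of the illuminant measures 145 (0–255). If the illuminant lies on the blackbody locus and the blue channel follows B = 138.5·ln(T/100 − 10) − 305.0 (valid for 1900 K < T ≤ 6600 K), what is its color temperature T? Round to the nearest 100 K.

ln(t − 10) = (145 + 305.0) / 138.5 = 3.2491.
t − 10 = e^3.2491 = 25.767, so t = 35.767.
T = 100·t = 3577 K → 3600 K to the nearest 100 K.

3600 K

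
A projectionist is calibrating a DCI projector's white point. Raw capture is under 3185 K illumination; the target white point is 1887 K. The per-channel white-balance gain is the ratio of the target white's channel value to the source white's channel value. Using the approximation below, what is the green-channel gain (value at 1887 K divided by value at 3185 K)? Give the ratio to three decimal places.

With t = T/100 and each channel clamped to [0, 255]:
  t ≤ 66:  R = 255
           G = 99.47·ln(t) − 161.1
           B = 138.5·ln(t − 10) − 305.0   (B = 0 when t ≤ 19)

At 3185 K (t = 31.85):
  G = 99.47·ln 31.85 − 161.1 = 99.47·3.4610 − 161.1 = 183.169.
At 1887 K (t = 18.87):
  G = 99.47·ln 18.87 − 161.1 = 99.47·2.9376 − 161.1 = 131.100.
Gain = 131.100 / 183.169 = 0.7157 → 0.716.

0.716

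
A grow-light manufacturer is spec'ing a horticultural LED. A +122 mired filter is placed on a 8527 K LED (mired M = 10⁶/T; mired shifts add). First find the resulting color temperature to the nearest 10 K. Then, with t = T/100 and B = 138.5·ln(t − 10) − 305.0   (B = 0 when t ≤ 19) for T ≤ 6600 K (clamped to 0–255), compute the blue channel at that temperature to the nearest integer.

M_in = 10⁶/8527 = 117.27; M_out = 117.27 + (+122) = 239.27.
T_out = 10⁶/239.27 = 4179.3 K → 4180 K; t = 41.8.
B = 138.5·ln(41.8 − 10) − 305.0 = 138.5·ln 31.8 − 305.0 = 138.5·3.4595 − 305.0 = 174.136.
Rounded: 174.

174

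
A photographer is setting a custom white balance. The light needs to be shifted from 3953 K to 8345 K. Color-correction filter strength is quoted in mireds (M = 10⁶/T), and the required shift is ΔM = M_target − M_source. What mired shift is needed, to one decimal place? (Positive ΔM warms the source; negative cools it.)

M_source = 10⁶/3953 = 252.972; M_target = 10⁶/8345 = 119.832.
ΔM = 119.832 − 252.972 = -133.140 → -133.1 mireds, a cooling shift.

-133.1 mireds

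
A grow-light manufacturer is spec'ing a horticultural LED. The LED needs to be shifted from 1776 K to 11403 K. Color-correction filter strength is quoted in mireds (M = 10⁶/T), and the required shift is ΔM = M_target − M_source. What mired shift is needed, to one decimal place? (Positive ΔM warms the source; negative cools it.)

M_source = 10⁶/1776 = 563.063; M_target = 10⁶/11403 = 87.696.
ΔM = 87.696 − 563.063 = -475.367 → -475.4 mireds, a cooling shift.

-475.4 mireds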